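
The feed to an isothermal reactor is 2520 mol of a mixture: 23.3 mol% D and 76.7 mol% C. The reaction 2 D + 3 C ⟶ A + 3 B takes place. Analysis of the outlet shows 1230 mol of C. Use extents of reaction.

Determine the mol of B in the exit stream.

703 mol

For C: n = n₀ − 3ξ → 1230 = 1933 − 3ξ, giving ξ = 234.3 mol.
Outlet amounts (n = n₀ + ν ξ):
  D: 587.2 − 2(234.3) = 118.6
  C: 1933 − 3(234.3) = 1230
  A: 0 + 1(234.3) = 234.3
  B: 0 + 3(234.3) = 702.8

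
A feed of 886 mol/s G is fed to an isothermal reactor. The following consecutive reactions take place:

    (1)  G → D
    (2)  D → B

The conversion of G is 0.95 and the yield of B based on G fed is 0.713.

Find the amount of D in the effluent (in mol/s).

210 mol/s

Conversion of G: G consumed = 1ξ₁ = 0.95 × 886 → ξ₁ = 841.7 mol/s.
Yield of B: 1ξ₂ / 886 = 0.713 → ξ₂ = 631.7 mol/s.
Outlet amounts (n = n₀ + Σ ν·ξ):
  G: 886 − 1(841.7) = 44.3
  D: 0 + 1(841.7) − 1(631.7) = 210
  B: 0 + 1(631.7) = 631.7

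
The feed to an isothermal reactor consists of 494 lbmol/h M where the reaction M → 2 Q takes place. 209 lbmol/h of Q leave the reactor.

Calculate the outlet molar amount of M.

390 lbmol/h

For Q: n = n₀ + 2ξ → 209 = 0 + 2ξ, giving ξ = 104.5 lbmol/h.
Outlet amounts (n = n₀ + ν ξ):
  M: 494 − 1(104.5) = 389.5
  Q: 0 + 2(104.5) = 209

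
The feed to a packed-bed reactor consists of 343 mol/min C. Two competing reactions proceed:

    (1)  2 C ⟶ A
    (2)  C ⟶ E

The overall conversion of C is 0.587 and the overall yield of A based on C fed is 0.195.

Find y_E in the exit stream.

0.245

Yield of A: 1ξ₁ / 343 = 0.195 → ξ₁ = 66.89 mol/min.
Conversion of C: 2ξ₁ + 1ξ₂ = 0.587 × 343 = 201.3 → ξ₂ = 67.57 mol/min.
Outlet amounts (n = n₀ + Σ ν·ξ):
  C: 343 − 2(66.89) − 1(67.57) = 141.7
  A: 0 + 1(66.89) = 66.89
  E: 0 + 1(67.57) = 67.57
Total out = 276.1 mol/min; y_E = 67.57 / 276.1 = 0.2447.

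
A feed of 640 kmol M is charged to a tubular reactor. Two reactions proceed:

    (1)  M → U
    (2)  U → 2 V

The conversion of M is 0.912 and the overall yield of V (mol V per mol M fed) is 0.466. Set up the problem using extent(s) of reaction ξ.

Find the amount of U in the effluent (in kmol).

435 kmol

Conversion of M: M consumed = 1ξ₁ = 0.912 × 640 → ξ₁ = 583.7 kmol.
Yield of V: 2ξ₂ / 640 = 0.466 → ξ₂ = 149.1 kmol.
Outlet amounts (n = n₀ + Σ ν·ξ):
  M: 640 − 1(583.7) = 56.32
  U: 0 + 1(583.7) − 1(149.1) = 434.6
  V: 0 + 2(149.1) = 298.2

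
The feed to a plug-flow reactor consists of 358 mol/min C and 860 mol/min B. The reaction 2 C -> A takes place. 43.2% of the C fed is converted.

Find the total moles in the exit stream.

C reacted = 0.432 × 358 = 154.7 mol/min; ν_C = −2, so ξ = 154.7/2 = 77.33 mol/min.
Outlet amounts (n = n₀ + ν ξ):
  C: 358 − 2(77.33) = 203.3
  A: 0 + 1(77.33) = 77.33
  B: 860 (inert)
Total out = 203.3 + 77.33 + 860 = 1141 mol/min.

1140 mol/min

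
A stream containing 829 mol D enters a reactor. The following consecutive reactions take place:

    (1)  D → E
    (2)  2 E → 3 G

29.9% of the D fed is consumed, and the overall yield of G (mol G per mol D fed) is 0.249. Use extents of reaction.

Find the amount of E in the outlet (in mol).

Conversion of D: D consumed = 1ξ₁ = 0.299 × 829 → ξ₁ = 247.9 mol.
Yield of G: 3ξ₂ / 829 = 0.249 → ξ₂ = 68.81 mol.
Outlet amounts (n = n₀ + Σ ν·ξ):
  D: 829 − 1(247.9) = 581.1
  E: 0 + 1(247.9) − 2(68.81) = 110.3
  G: 0 + 3(68.81) = 206.4

110 mol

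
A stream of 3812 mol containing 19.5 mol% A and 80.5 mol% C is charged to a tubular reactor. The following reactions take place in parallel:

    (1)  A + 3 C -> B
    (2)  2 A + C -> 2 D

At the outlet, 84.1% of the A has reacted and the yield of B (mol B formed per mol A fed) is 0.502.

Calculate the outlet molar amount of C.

Yield of B: 1ξ₁ / 743.3 = 0.502 → ξ₁ = 373.2 mol.
Conversion of A: 1ξ₁ + 2ξ₂ = 0.841 × 743.3 = 625.1 → ξ₂ = 126 mol.
Outlet amounts (n = n₀ + Σ ν·ξ):
  A: 743.3 − 1(373.2) − 2(126) = 118.2
  C: 3069 − 3(373.2) − 1(126) = 1823
  B: 0 + 1(373.2) = 373.2
  D: 0 + 2(126) = 252

1820 mol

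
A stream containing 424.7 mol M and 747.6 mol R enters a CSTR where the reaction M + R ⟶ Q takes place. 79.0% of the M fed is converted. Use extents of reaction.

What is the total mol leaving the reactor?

837 mol

M reacted = 0.79 × 424.7 = 335.5 mol; ν_M = −1, so ξ = 335.5/1 = 335.5 mol.
Outlet amounts (n = n₀ + ν ξ):
  M: 424.7 − 1(335.5) = 89.19
  R: 747.6 − 1(335.5) = 412.1
  Q: 0 + 1(335.5) = 335.5
Total out = 89.19 + 412.1 + 335.5 = 836.8 mol.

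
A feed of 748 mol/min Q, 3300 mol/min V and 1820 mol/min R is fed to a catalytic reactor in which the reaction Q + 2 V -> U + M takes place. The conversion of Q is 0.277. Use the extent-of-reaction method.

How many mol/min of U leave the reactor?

207 mol/min

Q reacted = 0.277 × 748 = 207.2 mol/min; ν_Q = −1, so ξ = 207.2/1 = 207.2 mol/min.
Outlet amounts (n = n₀ + ν ξ):
  Q: 748 − 1(207.2) = 540.8
  V: 3300 − 2(207.2) = 2886
  U: 0 + 1(207.2) = 207.2
  M: 0 + 1(207.2) = 207.2
  R: 1820 (inert)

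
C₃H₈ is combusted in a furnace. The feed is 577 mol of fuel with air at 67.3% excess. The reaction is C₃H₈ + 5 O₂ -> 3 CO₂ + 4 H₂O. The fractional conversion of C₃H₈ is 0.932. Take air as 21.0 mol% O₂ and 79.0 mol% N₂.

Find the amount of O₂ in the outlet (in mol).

Stoichiometric O₂ = 5 × 577 = 2885 mol; O₂ fed = 2885 × 1.673 = 4827 mol.
N₂ fed = 4827 × 79/21 = 18160 mol.
Fuel reacted = 0.932 × 577 → ξ = 537.8 mol.
Outlet (n = n₀ + ν ξ):
  C₃H₈: 577 − 1(537.8) = 39.24
  O₂: 4827 − 5(537.8) = 2138
  N₂: 18160 (inert)
  CO₂: 0 + 3(537.8) = 1613
  H₂O: 0 + 4(537.8) = 2151

2140 mol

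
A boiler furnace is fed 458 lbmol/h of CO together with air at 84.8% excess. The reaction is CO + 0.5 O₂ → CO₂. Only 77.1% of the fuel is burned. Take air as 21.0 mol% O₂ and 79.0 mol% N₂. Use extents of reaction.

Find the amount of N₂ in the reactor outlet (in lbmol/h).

1590 lbmol/h

Stoichiometric O₂ = 0.5 × 458 = 229 lbmol/h; O₂ fed = 229 × 1.848 = 423.2 lbmol/h.
N₂ fed = 423.2 × 79/21 = 1592 lbmol/h.
Fuel reacted = 0.771 × 458 → ξ = 353.1 lbmol/h.
Outlet (n = n₀ + ν ξ):
  CO: 458 − 1(353.1) = 104.9
  O₂: 423.2 − 0.5(353.1) = 246.6
  N₂: 1592 (inert)
  CO₂: 0 + 1(353.1) = 353.1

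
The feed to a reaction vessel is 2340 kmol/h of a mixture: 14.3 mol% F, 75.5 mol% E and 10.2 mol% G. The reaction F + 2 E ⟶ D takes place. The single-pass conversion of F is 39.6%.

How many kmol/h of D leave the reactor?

F reacted = 0.396 × 334.6 = 132.5 kmol/h; ν_F = −1, so ξ = 132.5/1 = 132.5 kmol/h.
Outlet amounts (n = n₀ + ν ξ):
  F: 334.6 − 1(132.5) = 202.1
  E: 1767 − 2(132.5) = 1502
  D: 0 + 1(132.5) = 132.5
  G: 238.7 (inert)

133 kmol/h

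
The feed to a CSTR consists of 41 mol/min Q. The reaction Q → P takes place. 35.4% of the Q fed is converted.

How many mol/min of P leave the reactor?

14.5 mol/min

Q reacted = 0.354 × 41 = 14.51 mol/min; ν_Q = −1, so ξ = 14.51/1 = 14.51 mol/min.
Outlet amounts (n = n₀ + ν ξ):
  Q: 41 − 1(14.51) = 26.49
  P: 0 + 1(14.51) = 14.51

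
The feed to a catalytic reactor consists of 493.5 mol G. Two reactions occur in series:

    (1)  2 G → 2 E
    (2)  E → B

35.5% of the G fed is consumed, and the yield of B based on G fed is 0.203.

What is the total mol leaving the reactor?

494 mol

Conversion of G: G consumed = 2ξ₁ = 0.355 × 493.5 → ξ₁ = 87.6 mol.
Yield of B: 1ξ₂ / 493.5 = 0.203 → ξ₂ = 100.2 mol.
Outlet amounts (n = n₀ + Σ ν·ξ):
  G: 493.5 − 2(87.6) = 318.3
  E: 0 + 2(87.6) − 1(100.2) = 75.01
  B: 0 + 1(100.2) = 100.2
Total out = 318.3 + 75.01 + 100.2 = 493.5 mol.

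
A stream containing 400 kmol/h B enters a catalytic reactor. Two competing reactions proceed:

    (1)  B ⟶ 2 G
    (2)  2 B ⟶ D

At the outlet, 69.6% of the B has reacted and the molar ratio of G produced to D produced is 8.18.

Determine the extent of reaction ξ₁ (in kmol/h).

Conversion of B: B consumed = 0.696 × 400 = 278.4 kmol/h = 1ξ₁ + 2ξ₂.
Selectivity: 2ξ₁ / (1ξ₂) = 8.18 → ξ₁ = 4.09 ξ₂.
Substitute: (1·4.09 + 2) ξ₂ = 278.4 → ξ₂ = 45.71 kmol/h, ξ₁ = 187 kmol/h.
Outlet amounts (n = n₀ + Σ ν·ξ):
  B: 400 − 1(187) − 2(45.71) = 121.6
  G: 0 + 2(187) = 373.9
  D: 0 + 1(45.71) = 45.71

ξ₁ = 187 kmol/h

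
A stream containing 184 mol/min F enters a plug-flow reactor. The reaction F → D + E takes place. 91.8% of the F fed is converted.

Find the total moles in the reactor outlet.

353 mol/min

F reacted = 0.918 × 184 = 168.9 mol/min; ν_F = −1, so ξ = 168.9/1 = 168.9 mol/min.
Outlet amounts (n = n₀ + ν ξ):
  F: 184 − 1(168.9) = 15.09
  D: 0 + 1(168.9) = 168.9
  E: 0 + 1(168.9) = 168.9
Total out = 15.09 + 168.9 + 168.9 = 352.9 mol/min.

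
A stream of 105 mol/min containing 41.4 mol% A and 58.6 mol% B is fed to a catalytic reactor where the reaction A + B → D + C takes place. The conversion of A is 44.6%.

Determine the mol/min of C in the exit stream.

19.4 mol/min

A reacted = 0.446 × 43.47 = 19.39 mol/min; ν_A = −1, so ξ = 19.39/1 = 19.39 mol/min.
Outlet amounts (n = n₀ + ν ξ):
  A: 43.47 − 1(19.39) = 24.08
  B: 61.53 − 1(19.39) = 42.14
  D: 0 + 1(19.39) = 19.39
  C: 0 + 1(19.39) = 19.39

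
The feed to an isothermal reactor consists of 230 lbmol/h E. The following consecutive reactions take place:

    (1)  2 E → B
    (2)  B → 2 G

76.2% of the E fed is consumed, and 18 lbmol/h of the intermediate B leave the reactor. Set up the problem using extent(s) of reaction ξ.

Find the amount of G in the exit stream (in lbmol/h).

139 lbmol/h

Conversion of E: E consumed = 2ξ₁ = 0.762 × 230 → ξ₁ = 87.63 lbmol/h.
B balance: n_B = 0 + 1ξ₁ − 1ξ₂ = 18 → ξ₂ = (1·87.63 − 18)/1 = 69.63 lbmol/h.
Outlet amounts (n = n₀ + Σ ν·ξ):
  E: 230 − 2(87.63) = 54.74
  B: 0 + 1(87.63) − 1(69.63) = 18
  G: 0 + 2(69.63) = 139.3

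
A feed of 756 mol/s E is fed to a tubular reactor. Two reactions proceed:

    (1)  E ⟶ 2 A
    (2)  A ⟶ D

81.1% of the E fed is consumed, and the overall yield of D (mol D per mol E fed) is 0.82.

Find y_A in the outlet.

0.443

Conversion of E: E consumed = 1ξ₁ = 0.811 × 756 → ξ₁ = 613.1 mol/s.
Yield of D: 1ξ₂ / 756 = 0.82 → ξ₂ = 619.9 mol/s.
Outlet amounts (n = n₀ + Σ ν·ξ):
  E: 756 − 1(613.1) = 142.9
  A: 0 + 2(613.1) − 1(619.9) = 606.3
  D: 0 + 1(619.9) = 619.9
Total out = 1369 mol/s; y_A = 606.3 / 1369 = 0.4428.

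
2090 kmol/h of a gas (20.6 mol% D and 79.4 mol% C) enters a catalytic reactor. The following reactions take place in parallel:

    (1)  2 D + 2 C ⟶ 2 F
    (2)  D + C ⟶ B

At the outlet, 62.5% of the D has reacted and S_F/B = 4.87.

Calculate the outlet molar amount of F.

223 kmol/h

Conversion of D: D consumed = 0.625 × 430.5 = 269.1 kmol/h = 2ξ₁ + 1ξ₂.
Selectivity: 2ξ₁ / (1ξ₂) = 4.87 → ξ₁ = 2.435 ξ₂.
Substitute: (2·2.435 + 1) ξ₂ = 269.1 → ξ₂ = 45.84 kmol/h, ξ₁ = 111.6 kmol/h.
Outlet amounts (n = n₀ + Σ ν·ξ):
  D: 430.5 − 2(111.6) − 1(45.84) = 161.5
  C: 1659 − 2(111.6) − 1(45.84) = 1390
  F: 0 + 2(111.6) = 223.2
  B: 0 + 1(45.84) = 45.84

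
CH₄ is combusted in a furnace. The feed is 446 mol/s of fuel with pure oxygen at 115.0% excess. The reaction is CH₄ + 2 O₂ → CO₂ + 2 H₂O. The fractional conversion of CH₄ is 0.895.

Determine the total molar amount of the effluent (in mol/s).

Stoichiometric O₂ = 2 × 446 = 892 mol/s; O₂ fed = 892 × 2.150 = 1918 mol/s.
Fuel reacted = 0.895 × 446 → ξ = 399.2 mol/s.
Outlet (n = n₀ + ν ξ):
  CH₄: 446 − 1(399.2) = 46.83
  O₂: 1918 − 2(399.2) = 1119
  CO₂: 0 + 1(399.2) = 399.2
  H₂O: 0 + 2(399.2) = 798.3
Total out = 46.83 + 1119 + 399.2 + 798.3 = 2364 mol/s.

2360 mol/s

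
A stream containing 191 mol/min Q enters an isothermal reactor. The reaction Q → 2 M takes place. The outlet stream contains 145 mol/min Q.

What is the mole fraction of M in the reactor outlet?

For Q: n = n₀ − 1ξ → 145 = 191 − 1ξ, giving ξ = 46 mol/min.
Outlet amounts (n = n₀ + ν ξ):
  Q: 191 − 1(46) = 145
  M: 0 + 2(46) = 92
Total out = 237 mol/min; y_M = 92 / 237 = 0.3882.

0.388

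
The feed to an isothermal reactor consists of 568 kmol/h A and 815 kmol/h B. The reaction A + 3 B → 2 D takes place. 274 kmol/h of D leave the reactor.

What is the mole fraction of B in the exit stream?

0.364

For D: n = n₀ + 2ξ → 274 = 0 + 2ξ, giving ξ = 137 kmol/h.
Outlet amounts (n = n₀ + ν ξ):
  A: 568 − 1(137) = 431
  B: 815 − 3(137) = 404
  D: 0 + 2(137) = 274
Total out = 1109 kmol/h; y_B = 404 / 1109 = 0.3643.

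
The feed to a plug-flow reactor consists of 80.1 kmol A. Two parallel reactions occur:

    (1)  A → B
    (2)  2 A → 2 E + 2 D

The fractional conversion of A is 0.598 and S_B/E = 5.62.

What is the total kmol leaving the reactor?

87.3 kmol

Conversion of A: A consumed = 0.598 × 80.1 = 47.9 kmol = 1ξ₁ + 2ξ₂.
Selectivity: 1ξ₁ / (2ξ₂) = 5.62 → ξ₁ = 11.24 ξ₂.
Substitute: (1·11.24 + 2) ξ₂ = 47.9 → ξ₂ = 3.618 kmol, ξ₁ = 40.66 kmol.
Outlet amounts (n = n₀ + Σ ν·ξ):
  A: 80.1 − 1(40.66) − 2(3.618) = 32.2
  B: 0 + 1(40.66) = 40.66
  E: 0 + 2(3.618) = 7.236
  D: 0 + 2(3.618) = 7.236
Total out = 32.2 + 40.66 + 7.236 + 7.236 = 87.34 kmol.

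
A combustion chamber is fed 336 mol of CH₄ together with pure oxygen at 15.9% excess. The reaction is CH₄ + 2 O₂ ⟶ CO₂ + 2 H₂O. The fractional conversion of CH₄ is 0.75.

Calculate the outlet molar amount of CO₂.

252 mol

Stoichiometric O₂ = 2 × 336 = 672 mol; O₂ fed = 672 × 1.159 = 778.8 mol.
Fuel reacted = 0.75 × 336 → ξ = 252 mol.
Outlet (n = n₀ + ν ξ):
  CH₄: 336 − 1(252) = 84
  O₂: 778.8 − 2(252) = 274.8
  CO₂: 0 + 1(252) = 252
  H₂O: 0 + 2(252) = 504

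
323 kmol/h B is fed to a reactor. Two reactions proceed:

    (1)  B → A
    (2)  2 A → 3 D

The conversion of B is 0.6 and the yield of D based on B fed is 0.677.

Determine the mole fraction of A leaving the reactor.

Conversion of B: B consumed = 1ξ₁ = 0.6 × 323 → ξ₁ = 193.8 kmol/h.
Yield of D: 3ξ₂ / 323 = 0.677 → ξ₂ = 72.89 kmol/h.
Outlet amounts (n = n₀ + Σ ν·ξ):
  B: 323 − 1(193.8) = 129.2
  A: 0 + 1(193.8) − 2(72.89) = 48.02
  D: 0 + 3(72.89) = 218.7
Total out = 395.9 kmol/h; y_A = 48.02 / 395.9 = 0.1213.

0.121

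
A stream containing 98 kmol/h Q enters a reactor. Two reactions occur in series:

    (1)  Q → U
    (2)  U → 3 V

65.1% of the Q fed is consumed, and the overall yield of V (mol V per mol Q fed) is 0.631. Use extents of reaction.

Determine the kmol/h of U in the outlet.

Conversion of Q: Q consumed = 1ξ₁ = 0.651 × 98 → ξ₁ = 63.8 kmol/h.
Yield of V: 3ξ₂ / 98 = 0.631 → ξ₂ = 20.61 kmol/h.
Outlet amounts (n = n₀ + Σ ν·ξ):
  Q: 98 − 1(63.8) = 34.2
  U: 0 + 1(63.8) − 1(20.61) = 43.19
  V: 0 + 3(20.61) = 61.84

43.2 kmol/h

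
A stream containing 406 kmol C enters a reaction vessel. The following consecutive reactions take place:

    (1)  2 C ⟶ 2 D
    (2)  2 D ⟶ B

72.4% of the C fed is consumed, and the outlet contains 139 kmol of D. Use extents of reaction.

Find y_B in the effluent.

0.236

Conversion of C: C consumed = 2ξ₁ = 0.724 × 406 → ξ₁ = 147 kmol.
D balance: n_D = 0 + 2ξ₁ − 2ξ₂ = 139 → ξ₂ = (2·147 − 139)/2 = 77.47 kmol.
Outlet amounts (n = n₀ + Σ ν·ξ):
  C: 406 − 2(147) = 112.1
  D: 0 + 2(147) − 2(77.47) = 139
  B: 0 + 1(77.47) = 77.47
Total out = 328.5 kmol; y_B = 77.47 / 328.5 = 0.2358.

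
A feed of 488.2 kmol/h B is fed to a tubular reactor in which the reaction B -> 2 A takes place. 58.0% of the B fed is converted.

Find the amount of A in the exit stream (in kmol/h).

B reacted = 0.58 × 488.2 = 283.2 kmol/h; ν_B = −1, so ξ = 283.2/1 = 283.2 kmol/h.
Outlet amounts (n = n₀ + ν ξ):
  B: 488.2 − 1(283.2) = 205
  A: 0 + 2(283.2) = 566.3

566 kmol/h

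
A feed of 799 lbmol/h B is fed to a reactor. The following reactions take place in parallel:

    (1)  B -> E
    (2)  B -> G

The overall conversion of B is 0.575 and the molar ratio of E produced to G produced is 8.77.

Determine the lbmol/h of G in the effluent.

47 lbmol/h

Conversion of B: B consumed = 0.575 × 799 = 459.4 lbmol/h = 1ξ₁ + 1ξ₂.
Selectivity: 1ξ₁ / (1ξ₂) = 8.77 → ξ₁ = 8.77 ξ₂.
Substitute: (1·8.77 + 1) ξ₂ = 459.4 → ξ₂ = 47.02 lbmol/h, ξ₁ = 412.4 lbmol/h.
Outlet amounts (n = n₀ + Σ ν·ξ):
  B: 799 − 1(412.4) − 1(47.02) = 339.6
  E: 0 + 1(412.4) = 412.4
  G: 0 + 1(47.02) = 47.02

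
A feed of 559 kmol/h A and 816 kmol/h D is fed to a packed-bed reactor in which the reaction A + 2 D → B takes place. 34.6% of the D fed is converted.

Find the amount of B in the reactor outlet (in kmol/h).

141 kmol/h

D reacted = 0.346 × 816 = 282.3 kmol/h; ν_D = −2, so ξ = 282.3/2 = 141.2 kmol/h.
Outlet amounts (n = n₀ + ν ξ):
  A: 559 − 1(141.2) = 417.8
  D: 816 − 2(141.2) = 533.7
  B: 0 + 1(141.2) = 141.2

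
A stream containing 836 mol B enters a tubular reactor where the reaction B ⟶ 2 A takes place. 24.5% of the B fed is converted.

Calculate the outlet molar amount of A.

B reacted = 0.245 × 836 = 204.8 mol; ν_B = −1, so ξ = 204.8/1 = 204.8 mol.
Outlet amounts (n = n₀ + ν ξ):
  B: 836 − 1(204.8) = 631.2
  A: 0 + 2(204.8) = 409.6

410 mol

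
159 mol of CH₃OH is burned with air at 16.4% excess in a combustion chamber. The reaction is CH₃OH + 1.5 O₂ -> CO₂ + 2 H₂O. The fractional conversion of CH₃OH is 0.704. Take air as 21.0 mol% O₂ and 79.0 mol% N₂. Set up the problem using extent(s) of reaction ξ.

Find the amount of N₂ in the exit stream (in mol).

1040 mol

Stoichiometric O₂ = 1.5 × 159 = 238.5 mol; O₂ fed = 238.5 × 1.164 = 277.6 mol.
N₂ fed = 277.6 × 79/21 = 1044 mol.
Fuel reacted = 0.704 × 159 → ξ = 111.9 mol.
Outlet (n = n₀ + ν ξ):
  CH₃OH: 159 − 1(111.9) = 47.06
  O₂: 277.6 − 1.5(111.9) = 109.7
  N₂: 1044 (inert)
  CO₂: 0 + 1(111.9) = 111.9
  H₂O: 0 + 2(111.9) = 223.9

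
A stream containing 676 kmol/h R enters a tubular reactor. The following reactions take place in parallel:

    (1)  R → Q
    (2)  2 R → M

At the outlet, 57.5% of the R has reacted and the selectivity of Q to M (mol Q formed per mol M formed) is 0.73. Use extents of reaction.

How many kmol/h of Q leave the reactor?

Conversion of R: R consumed = 0.575 × 676 = 388.7 kmol/h = 1ξ₁ + 2ξ₂.
Selectivity: 1ξ₁ / (1ξ₂) = 0.73 → ξ₁ = 0.73 ξ₂.
Substitute: (1·0.73 + 2) ξ₂ = 388.7 → ξ₂ = 142.4 kmol/h, ξ₁ = 103.9 kmol/h.
Outlet amounts (n = n₀ + Σ ν·ξ):
  R: 676 − 1(103.9) − 2(142.4) = 287.3
  Q: 0 + 1(103.9) = 103.9
  M: 0 + 1(142.4) = 142.4

104 kmol/h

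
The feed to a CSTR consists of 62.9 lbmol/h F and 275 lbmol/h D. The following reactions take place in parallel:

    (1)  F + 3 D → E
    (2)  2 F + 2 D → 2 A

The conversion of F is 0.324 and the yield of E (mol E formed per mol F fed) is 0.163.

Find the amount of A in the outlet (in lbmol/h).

Yield of E: 1ξ₁ / 62.9 = 0.163 → ξ₁ = 10.25 lbmol/h.
Conversion of F: 1ξ₁ + 2ξ₂ = 0.324 × 62.9 = 20.38 → ξ₂ = 5.063 lbmol/h.
Outlet amounts (n = n₀ + Σ ν·ξ):
  F: 62.9 − 1(10.25) − 2(5.063) = 42.52
  D: 275 − 3(10.25) − 2(5.063) = 234.1
  E: 0 + 1(10.25) = 10.25
  A: 0 + 2(5.063) = 10.13

10.1 lbmol/h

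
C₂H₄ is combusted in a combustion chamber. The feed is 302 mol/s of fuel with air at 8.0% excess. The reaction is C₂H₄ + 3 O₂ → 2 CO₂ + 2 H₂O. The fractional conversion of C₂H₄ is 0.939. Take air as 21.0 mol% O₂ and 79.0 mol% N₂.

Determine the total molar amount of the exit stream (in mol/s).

Stoichiometric O₂ = 3 × 302 = 906 mol/s; O₂ fed = 906 × 1.080 = 978.5 mol/s.
N₂ fed = 978.5 × 79/21 = 3681 mol/s.
Fuel reacted = 0.939 × 302 → ξ = 283.6 mol/s.
Outlet (n = n₀ + ν ξ):
  C₂H₄: 302 − 1(283.6) = 18.42
  O₂: 978.5 − 3(283.6) = 127.7
  N₂: 3681 (inert)
  CO₂: 0 + 2(283.6) = 567.2
  H₂O: 0 + 2(283.6) = 567.2
Total out = 18.42 + 127.7 + 3681 + 567.2 + 567.2 = 4961 mol/s.

4960 mol/s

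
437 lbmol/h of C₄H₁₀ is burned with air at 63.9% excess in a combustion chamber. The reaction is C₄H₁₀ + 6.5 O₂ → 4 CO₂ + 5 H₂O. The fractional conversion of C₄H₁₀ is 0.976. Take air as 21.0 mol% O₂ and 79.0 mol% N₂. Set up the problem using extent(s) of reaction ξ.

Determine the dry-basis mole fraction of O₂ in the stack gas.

0.0892

Stoichiometric O₂ = 6.5 × 437 = 2840 lbmol/h; O₂ fed = 2840 × 1.639 = 4656 lbmol/h.
N₂ fed = 4656 × 79/21 = 17510 lbmol/h.
Fuel reacted = 0.976 × 437 → ξ = 426.5 lbmol/h.
Outlet (n = n₀ + ν ξ):
  C₄H₁₀: 437 − 1(426.5) = 10.49
  O₂: 4656 − 6.5(426.5) = 1883
  N₂: 17510 (inert)
  CO₂: 0 + 4(426.5) = 1706
  H₂O: 0 + 5(426.5) = 2133
Dry total = 21110 lbmol/h; y_O₂ (dry) = 1883 / 21110 = 0.0892.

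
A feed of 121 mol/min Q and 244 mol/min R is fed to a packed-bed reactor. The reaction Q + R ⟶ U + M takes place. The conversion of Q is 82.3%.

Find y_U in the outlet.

0.273

Q reacted = 0.823 × 121 = 99.58 mol/min; ν_Q = −1, so ξ = 99.58/1 = 99.58 mol/min.
Outlet amounts (n = n₀ + ν ξ):
  Q: 121 − 1(99.58) = 21.42
  R: 244 − 1(99.58) = 144.4
  U: 0 + 1(99.58) = 99.58
  M: 0 + 1(99.58) = 99.58
Total out = 365 mol/min; y_U = 99.58 / 365 = 0.2728.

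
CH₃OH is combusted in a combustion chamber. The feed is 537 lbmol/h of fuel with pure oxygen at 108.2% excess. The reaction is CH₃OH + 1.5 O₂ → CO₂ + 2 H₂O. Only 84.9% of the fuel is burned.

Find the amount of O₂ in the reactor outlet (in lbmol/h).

Stoichiometric O₂ = 1.5 × 537 = 805.5 lbmol/h; O₂ fed = 805.5 × 2.082 = 1677 lbmol/h.
Fuel reacted = 0.849 × 537 → ξ = 455.9 lbmol/h.
Outlet (n = n₀ + ν ξ):
  CH₃OH: 537 − 1(455.9) = 81.09
  O₂: 1677 − 1.5(455.9) = 993.2
  CO₂: 0 + 1(455.9) = 455.9
  H₂O: 0 + 2(455.9) = 911.8

993 lbmol/h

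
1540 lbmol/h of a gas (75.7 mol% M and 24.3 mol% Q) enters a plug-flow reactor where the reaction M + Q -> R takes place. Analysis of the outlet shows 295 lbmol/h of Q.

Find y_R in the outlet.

For Q: n = n₀ − 1ξ → 295 = 374.2 − 1ξ, giving ξ = 79.22 lbmol/h.
Outlet amounts (n = n₀ + ν ξ):
  M: 1166 − 1(79.22) = 1087
  Q: 374.2 − 1(79.22) = 295
  R: 0 + 1(79.22) = 79.22
Total out = 1461 lbmol/h; y_R = 79.22 / 1461 = 0.05423.

0.0542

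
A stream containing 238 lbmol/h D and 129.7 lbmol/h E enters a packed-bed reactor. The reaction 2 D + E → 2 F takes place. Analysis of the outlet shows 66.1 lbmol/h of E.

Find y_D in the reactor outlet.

For E: n = n₀ − 1ξ → 66.1 = 129.7 − 1ξ, giving ξ = 63.6 lbmol/h.
Outlet amounts (n = n₀ + ν ξ):
  D: 238 − 2(63.6) = 110.8
  E: 129.7 − 1(63.6) = 66.1
  F: 0 + 2(63.6) = 127.2
Total out = 304.1 lbmol/h; y_D = 110.8 / 304.1 = 0.3644.

0.364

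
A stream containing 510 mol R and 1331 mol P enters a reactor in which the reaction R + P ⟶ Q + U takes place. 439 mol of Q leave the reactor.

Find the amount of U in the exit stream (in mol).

For Q: n = n₀ + 1ξ → 439 = 0 + 1ξ, giving ξ = 439 mol.
Outlet amounts (n = n₀ + ν ξ):
  R: 510 − 1(439) = 71
  P: 1331 − 1(439) = 892
  Q: 0 + 1(439) = 439
  U: 0 + 1(439) = 439

439 mol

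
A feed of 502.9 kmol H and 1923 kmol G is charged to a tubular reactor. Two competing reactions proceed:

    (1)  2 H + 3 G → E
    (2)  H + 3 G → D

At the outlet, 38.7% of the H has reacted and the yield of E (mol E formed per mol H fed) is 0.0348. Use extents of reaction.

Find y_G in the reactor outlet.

0.741

Yield of E: 1ξ₁ / 502.9 = 0.0348 → ξ₁ = 17.5 kmol.
Conversion of H: 2ξ₁ + 1ξ₂ = 0.387 × 502.9 = 194.6 → ξ₂ = 159.6 kmol.
Outlet amounts (n = n₀ + Σ ν·ξ):
  H: 502.9 − 2(17.5) − 1(159.6) = 308.3
  G: 1923 − 3(17.5) − 3(159.6) = 1392
  E: 0 + 1(17.5) = 17.5
  D: 0 + 1(159.6) = 159.6
Total out = 1877 kmol; y_G = 1392 / 1877 = 0.7414.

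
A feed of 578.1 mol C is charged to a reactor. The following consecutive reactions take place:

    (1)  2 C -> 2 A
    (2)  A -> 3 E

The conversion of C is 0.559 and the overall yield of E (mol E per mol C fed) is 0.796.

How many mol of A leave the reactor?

170 mol

Conversion of C: C consumed = 2ξ₁ = 0.559 × 578.1 → ξ₁ = 161.6 mol.
Yield of E: 3ξ₂ / 578.1 = 0.796 → ξ₂ = 153.4 mol.
Outlet amounts (n = n₀ + Σ ν·ξ):
  C: 578.1 − 2(161.6) = 254.9
  A: 0 + 2(161.6) − 1(153.4) = 169.8
  E: 0 + 3(153.4) = 460.2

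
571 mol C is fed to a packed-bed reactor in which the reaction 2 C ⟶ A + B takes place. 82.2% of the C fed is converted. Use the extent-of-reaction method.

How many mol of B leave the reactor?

235 mol

C reacted = 0.822 × 571 = 469.4 mol; ν_C = −2, so ξ = 469.4/2 = 234.7 mol.
Outlet amounts (n = n₀ + ν ξ):
  C: 571 − 2(234.7) = 101.6
  A: 0 + 1(234.7) = 234.7
  B: 0 + 1(234.7) = 234.7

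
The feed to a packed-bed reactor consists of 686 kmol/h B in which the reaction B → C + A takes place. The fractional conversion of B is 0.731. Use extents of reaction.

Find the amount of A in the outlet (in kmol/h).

501 kmol/h

B reacted = 0.731 × 686 = 501.5 kmol/h; ν_B = −1, so ξ = 501.5/1 = 501.5 kmol/h.
Outlet amounts (n = n₀ + ν ξ):
  B: 686 − 1(501.5) = 184.5
  C: 0 + 1(501.5) = 501.5
  A: 0 + 1(501.5) = 501.5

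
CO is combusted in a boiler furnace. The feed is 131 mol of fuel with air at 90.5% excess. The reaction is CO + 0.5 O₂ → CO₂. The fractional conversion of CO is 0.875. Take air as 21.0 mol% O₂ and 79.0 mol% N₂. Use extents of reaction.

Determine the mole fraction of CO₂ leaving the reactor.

0.172

Stoichiometric O₂ = 0.5 × 131 = 65.5 mol; O₂ fed = 65.5 × 1.905 = 124.8 mol.
N₂ fed = 124.8 × 79/21 = 469.4 mol.
Fuel reacted = 0.875 × 131 → ξ = 114.6 mol.
Outlet (n = n₀ + ν ξ):
  CO: 131 − 1(114.6) = 16.38
  O₂: 124.8 − 0.5(114.6) = 67.47
  N₂: 469.4 (inert)
  CO₂: 0 + 1(114.6) = 114.6
Total out = 667.9 mol; y_CO₂ = 114.6 / 667.9 = 0.1716.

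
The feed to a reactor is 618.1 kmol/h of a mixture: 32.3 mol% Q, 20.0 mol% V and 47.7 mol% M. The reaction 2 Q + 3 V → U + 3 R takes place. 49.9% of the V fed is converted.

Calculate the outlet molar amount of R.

V reacted = 0.499 × 123.6 = 61.69 kmol/h; ν_V = −3, so ξ = 61.69/3 = 20.56 kmol/h.
Outlet amounts (n = n₀ + ν ξ):
  Q: 199.6 − 2(20.56) = 158.5
  V: 123.6 − 3(20.56) = 61.93
  U: 0 + 1(20.56) = 20.56
  R: 0 + 3(20.56) = 61.69
  M: 294.8 (inert)

61.7 kmol/h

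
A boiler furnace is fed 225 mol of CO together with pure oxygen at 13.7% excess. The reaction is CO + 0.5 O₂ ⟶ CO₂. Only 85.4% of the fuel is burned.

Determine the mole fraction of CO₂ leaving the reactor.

Stoichiometric O₂ = 0.5 × 225 = 112.5 mol; O₂ fed = 112.5 × 1.137 = 127.9 mol.
Fuel reacted = 0.854 × 225 → ξ = 192.2 mol.
Outlet (n = n₀ + ν ξ):
  CO: 225 − 1(192.2) = 32.85
  O₂: 127.9 − 0.5(192.2) = 31.84
  CO₂: 0 + 1(192.2) = 192.2
Total out = 256.8 mol; y_CO₂ = 192.2 / 256.8 = 0.7481.

0.748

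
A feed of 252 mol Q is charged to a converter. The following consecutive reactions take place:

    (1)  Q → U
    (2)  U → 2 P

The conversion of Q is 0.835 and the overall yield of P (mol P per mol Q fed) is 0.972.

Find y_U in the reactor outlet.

Conversion of Q: Q consumed = 1ξ₁ = 0.835 × 252 → ξ₁ = 210.4 mol.
Yield of P: 2ξ₂ / 252 = 0.972 → ξ₂ = 122.5 mol.
Outlet amounts (n = n₀ + Σ ν·ξ):
  Q: 252 − 1(210.4) = 41.58
  U: 0 + 1(210.4) − 1(122.5) = 87.95
  P: 0 + 2(122.5) = 244.9
Total out = 374.5 mol; y_U = 87.95 / 374.5 = 0.2349.

0.235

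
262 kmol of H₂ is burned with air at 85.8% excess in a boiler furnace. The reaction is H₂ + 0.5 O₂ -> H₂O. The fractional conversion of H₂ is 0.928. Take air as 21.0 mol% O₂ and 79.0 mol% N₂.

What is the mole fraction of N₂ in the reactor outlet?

0.705

Stoichiometric O₂ = 0.5 × 262 = 131 kmol; O₂ fed = 131 × 1.858 = 243.4 kmol.
N₂ fed = 243.4 × 79/21 = 915.6 kmol.
Fuel reacted = 0.928 × 262 → ξ = 243.1 kmol.
Outlet (n = n₀ + ν ξ):
  H₂: 262 − 1(243.1) = 18.86
  O₂: 243.4 − 0.5(243.1) = 121.8
  N₂: 915.6 (inert)
  H₂O: 0 + 1(243.1) = 243.1
Total out = 1299 kmol; y_N₂ = 915.6 / 1299 = 0.7046.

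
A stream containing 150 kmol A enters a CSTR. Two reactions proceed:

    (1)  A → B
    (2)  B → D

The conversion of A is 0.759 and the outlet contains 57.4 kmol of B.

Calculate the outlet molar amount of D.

Conversion of A: A consumed = 1ξ₁ = 0.759 × 150 → ξ₁ = 113.8 kmol.
B balance: n_B = 0 + 1ξ₁ − 1ξ₂ = 57.4 → ξ₂ = (1·113.8 − 57.4)/1 = 56.45 kmol.
Outlet amounts (n = n₀ + Σ ν·ξ):
  A: 150 − 1(113.8) = 36.15
  B: 0 + 1(113.8) − 1(56.45) = 57.4
  D: 0 + 1(56.45) = 56.45

56.4 kmol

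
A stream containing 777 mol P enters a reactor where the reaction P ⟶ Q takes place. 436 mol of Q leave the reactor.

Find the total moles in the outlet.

For Q: n = n₀ + 1ξ → 436 = 0 + 1ξ, giving ξ = 436 mol.
Outlet amounts (n = n₀ + ν ξ):
  P: 777 − 1(436) = 341
  Q: 0 + 1(436) = 436
Total out = 341 + 436 = 777 mol.

777 mol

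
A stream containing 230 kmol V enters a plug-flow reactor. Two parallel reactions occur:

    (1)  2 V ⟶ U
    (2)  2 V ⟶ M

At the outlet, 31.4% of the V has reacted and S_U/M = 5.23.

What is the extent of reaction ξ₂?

Conversion of V: V consumed = 0.314 × 230 = 72.22 kmol = 2ξ₁ + 2ξ₂.
Selectivity: 1ξ₁ / (1ξ₂) = 5.23 → ξ₁ = 5.23 ξ₂.
Substitute: (2·5.23 + 2) ξ₂ = 72.22 → ξ₂ = 5.796 kmol, ξ₁ = 30.31 kmol.
Outlet amounts (n = n₀ + Σ ν·ξ):
  V: 230 − 2(30.31) − 2(5.796) = 157.8
  U: 0 + 1(30.31) = 30.31
  M: 0 + 1(5.796) = 5.796

ξ₂ = 5.8 kmol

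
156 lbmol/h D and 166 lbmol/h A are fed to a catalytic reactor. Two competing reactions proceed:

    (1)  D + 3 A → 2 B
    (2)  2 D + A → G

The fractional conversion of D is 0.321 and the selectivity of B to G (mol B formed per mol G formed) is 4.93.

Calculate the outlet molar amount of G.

Conversion of D: D consumed = 0.321 × 156 = 50.08 lbmol/h = 1ξ₁ + 2ξ₂.
Selectivity: 2ξ₁ / (1ξ₂) = 4.93 → ξ₁ = 2.465 ξ₂.
Substitute: (1·2.465 + 2) ξ₂ = 50.08 → ξ₂ = 11.22 lbmol/h, ξ₁ = 27.65 lbmol/h.
Outlet amounts (n = n₀ + Σ ν·ξ):
  D: 156 − 1(27.65) − 2(11.22) = 105.9
  A: 166 − 3(27.65) − 1(11.22) = 71.85
  B: 0 + 2(27.65) = 55.29
  G: 0 + 1(11.22) = 11.22

11.2 lbmol/h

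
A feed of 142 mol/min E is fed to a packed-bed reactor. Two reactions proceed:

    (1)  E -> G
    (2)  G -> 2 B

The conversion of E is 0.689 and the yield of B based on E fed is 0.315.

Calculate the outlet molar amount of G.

75.5 mol/min

Conversion of E: E consumed = 1ξ₁ = 0.689 × 142 → ξ₁ = 97.84 mol/min.
Yield of B: 2ξ₂ / 142 = 0.315 → ξ₂ = 22.36 mol/min.
Outlet amounts (n = n₀ + Σ ν·ξ):
  E: 142 − 1(97.84) = 44.16
  G: 0 + 1(97.84) − 1(22.36) = 75.47
  B: 0 + 2(22.36) = 44.73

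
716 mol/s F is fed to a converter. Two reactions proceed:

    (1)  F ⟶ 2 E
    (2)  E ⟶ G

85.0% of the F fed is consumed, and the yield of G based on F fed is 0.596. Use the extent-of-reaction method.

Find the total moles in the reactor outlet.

1320 mol/s

Conversion of F: F consumed = 1ξ₁ = 0.85 × 716 → ξ₁ = 608.6 mol/s.
Yield of G: 1ξ₂ / 716 = 0.596 → ξ₂ = 426.7 mol/s.
Outlet amounts (n = n₀ + Σ ν·ξ):
  F: 716 − 1(608.6) = 107.4
  E: 0 + 2(608.6) − 1(426.7) = 790.5
  G: 0 + 1(426.7) = 426.7
Total out = 107.4 + 790.5 + 426.7 = 1325 mol/s.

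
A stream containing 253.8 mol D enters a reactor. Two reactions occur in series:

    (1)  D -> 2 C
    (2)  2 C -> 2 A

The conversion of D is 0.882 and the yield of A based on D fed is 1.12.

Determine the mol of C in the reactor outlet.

163 mol

Conversion of D: D consumed = 1ξ₁ = 0.882 × 253.8 → ξ₁ = 223.9 mol.
Yield of A: 2ξ₂ / 253.8 = 1.12 → ξ₂ = 142.1 mol.
Outlet amounts (n = n₀ + Σ ν·ξ):
  D: 253.8 − 1(223.9) = 29.95
  C: 0 + 2(223.9) − 2(142.1) = 163.4
  A: 0 + 2(142.1) = 284.3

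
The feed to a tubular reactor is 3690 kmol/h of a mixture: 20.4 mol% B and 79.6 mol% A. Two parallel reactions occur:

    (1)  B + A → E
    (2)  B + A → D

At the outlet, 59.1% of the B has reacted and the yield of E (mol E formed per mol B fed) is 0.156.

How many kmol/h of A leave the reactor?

2490 kmol/h

Yield of E: 1ξ₁ / 752.8 = 0.156 → ξ₁ = 117.4 kmol/h.
Conversion of B: 1ξ₁ + 1ξ₂ = 0.591 × 752.8 = 444.9 → ξ₂ = 327.5 kmol/h.
Outlet amounts (n = n₀ + Σ ν·ξ):
  B: 752.8 − 1(117.4) − 1(327.5) = 307.9
  A: 2937 − 1(117.4) − 1(327.5) = 2492
  E: 0 + 1(117.4) = 117.4
  D: 0 + 1(327.5) = 327.5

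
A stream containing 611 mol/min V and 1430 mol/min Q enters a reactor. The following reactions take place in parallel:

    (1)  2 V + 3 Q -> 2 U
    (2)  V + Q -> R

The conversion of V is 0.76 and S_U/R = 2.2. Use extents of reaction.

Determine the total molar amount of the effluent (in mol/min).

Conversion of V: V consumed = 0.76 × 611 = 464.4 mol/min = 2ξ₁ + 1ξ₂.
Selectivity: 2ξ₁ / (1ξ₂) = 2.2 → ξ₁ = 1.1 ξ₂.
Substitute: (2·1.1 + 1) ξ₂ = 464.4 → ξ₂ = 145.1 mol/min, ξ₁ = 159.6 mol/min.
Outlet amounts (n = n₀ + Σ ν·ξ):
  V: 611 − 2(159.6) − 1(145.1) = 146.6
  Q: 1430 − 3(159.6) − 1(145.1) = 806
  U: 0 + 2(159.6) = 319.2
  R: 0 + 1(145.1) = 145.1
Total out = 146.6 + 806 + 319.2 + 145.1 = 1417 mol/min.

1420 mol/min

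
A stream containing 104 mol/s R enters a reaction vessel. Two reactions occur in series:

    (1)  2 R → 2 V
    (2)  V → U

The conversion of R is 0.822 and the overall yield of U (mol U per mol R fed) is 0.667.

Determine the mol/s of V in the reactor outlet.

Conversion of R: R consumed = 2ξ₁ = 0.822 × 104 → ξ₁ = 42.74 mol/s.
Yield of U: 1ξ₂ / 104 = 0.667 → ξ₂ = 69.37 mol/s.
Outlet amounts (n = n₀ + Σ ν·ξ):
  R: 104 − 2(42.74) = 18.51
  V: 0 + 2(42.74) − 1(69.37) = 16.12
  U: 0 + 1(69.37) = 69.37

16.1 mol/s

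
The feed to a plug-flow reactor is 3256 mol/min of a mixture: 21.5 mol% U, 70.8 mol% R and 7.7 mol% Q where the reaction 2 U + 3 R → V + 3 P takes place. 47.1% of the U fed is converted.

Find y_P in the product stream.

0.16

U reacted = 0.471 × 700 = 329.7 mol/min; ν_U = −2, so ξ = 329.7/2 = 164.9 mol/min.
Outlet amounts (n = n₀ + ν ξ):
  U: 700 − 2(164.9) = 370.3
  R: 2305 − 3(164.9) = 1811
  V: 0 + 1(164.9) = 164.9
  P: 0 + 3(164.9) = 494.6
  Q: 250.7 (inert)
Total out = 3091 mol/min; y_P = 494.6 / 3091 = 0.16.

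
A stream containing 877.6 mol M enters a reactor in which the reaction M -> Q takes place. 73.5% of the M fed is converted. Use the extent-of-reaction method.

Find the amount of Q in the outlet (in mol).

645 mol

M reacted = 0.735 × 877.6 = 645 mol; ν_M = −1, so ξ = 645/1 = 645 mol.
Outlet amounts (n = n₀ + ν ξ):
  M: 877.6 − 1(645) = 232.6
  Q: 0 + 1(645) = 645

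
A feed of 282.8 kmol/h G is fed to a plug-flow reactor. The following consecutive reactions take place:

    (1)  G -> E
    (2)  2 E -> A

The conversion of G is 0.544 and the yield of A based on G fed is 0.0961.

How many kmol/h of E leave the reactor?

Conversion of G: G consumed = 1ξ₁ = 0.544 × 282.8 → ξ₁ = 153.8 kmol/h.
Yield of A: 1ξ₂ / 282.8 = 0.0961 → ξ₂ = 27.18 kmol/h.
Outlet amounts (n = n₀ + Σ ν·ξ):
  G: 282.8 − 1(153.8) = 129
  E: 0 + 1(153.8) − 2(27.18) = 99.49
  A: 0 + 1(27.18) = 27.18

99.5 kmol/h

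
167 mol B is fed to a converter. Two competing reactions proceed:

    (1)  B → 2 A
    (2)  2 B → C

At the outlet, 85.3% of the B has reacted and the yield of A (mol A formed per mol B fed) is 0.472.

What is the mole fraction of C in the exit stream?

Yield of A: 2ξ₁ / 167 = 0.472 → ξ₁ = 39.41 mol.
Conversion of B: 1ξ₁ + 2ξ₂ = 0.853 × 167 = 142.5 → ξ₂ = 51.52 mol.
Outlet amounts (n = n₀ + Σ ν·ξ):
  B: 167 − 1(39.41) − 2(51.52) = 24.55
  A: 0 + 2(39.41) = 78.82
  C: 0 + 1(51.52) = 51.52
Total out = 154.9 mol; y_C = 51.52 / 154.9 = 0.3326.

0.333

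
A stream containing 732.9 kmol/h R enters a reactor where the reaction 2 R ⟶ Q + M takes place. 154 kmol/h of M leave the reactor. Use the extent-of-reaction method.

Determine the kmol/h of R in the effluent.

For M: n = n₀ + 1ξ → 154 = 0 + 1ξ, giving ξ = 154 kmol/h.
Outlet amounts (n = n₀ + ν ξ):
  R: 732.9 − 2(154) = 424.9
  Q: 0 + 1(154) = 154
  M: 0 + 1(154) = 154

425 kmol/h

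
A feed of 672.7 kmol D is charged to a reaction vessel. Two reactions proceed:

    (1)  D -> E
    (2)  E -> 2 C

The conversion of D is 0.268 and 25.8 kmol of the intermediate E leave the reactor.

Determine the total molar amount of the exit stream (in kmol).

Conversion of D: D consumed = 1ξ₁ = 0.268 × 672.7 → ξ₁ = 180.3 kmol.
E balance: n_E = 0 + 1ξ₁ − 1ξ₂ = 25.8 → ξ₂ = (1·180.3 − 25.8)/1 = 154.5 kmol.
Outlet amounts (n = n₀ + Σ ν·ξ):
  D: 672.7 − 1(180.3) = 492.4
  E: 0 + 1(180.3) − 1(154.5) = 25.8
  C: 0 + 2(154.5) = 309
Total out = 492.4 + 25.8 + 309 = 827.2 kmol.

827 kmol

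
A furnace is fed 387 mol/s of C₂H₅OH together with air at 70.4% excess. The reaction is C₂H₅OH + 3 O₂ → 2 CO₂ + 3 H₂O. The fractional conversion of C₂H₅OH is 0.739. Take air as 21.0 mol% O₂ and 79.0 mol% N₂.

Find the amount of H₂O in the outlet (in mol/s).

Stoichiometric O₂ = 3 × 387 = 1161 mol/s; O₂ fed = 1161 × 1.704 = 1978 mol/s.
N₂ fed = 1978 × 79/21 = 7442 mol/s.
Fuel reacted = 0.739 × 387 → ξ = 286 mol/s.
Outlet (n = n₀ + ν ξ):
  C₂H₅OH: 387 − 1(286) = 101
  O₂: 1978 − 3(286) = 1120
  N₂: 7442 (inert)
  CO₂: 0 + 2(286) = 572
  H₂O: 0 + 3(286) = 858

858 mol/s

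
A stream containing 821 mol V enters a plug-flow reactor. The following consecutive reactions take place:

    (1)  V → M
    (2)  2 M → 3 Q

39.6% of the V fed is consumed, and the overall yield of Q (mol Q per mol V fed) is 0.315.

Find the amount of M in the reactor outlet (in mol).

153 mol

Conversion of V: V consumed = 1ξ₁ = 0.396 × 821 → ξ₁ = 325.1 mol.
Yield of Q: 3ξ₂ / 821 = 0.315 → ξ₂ = 86.2 mol.
Outlet amounts (n = n₀ + Σ ν·ξ):
  V: 821 − 1(325.1) = 495.9
  M: 0 + 1(325.1) − 2(86.2) = 152.7
  Q: 0 + 3(86.2) = 258.6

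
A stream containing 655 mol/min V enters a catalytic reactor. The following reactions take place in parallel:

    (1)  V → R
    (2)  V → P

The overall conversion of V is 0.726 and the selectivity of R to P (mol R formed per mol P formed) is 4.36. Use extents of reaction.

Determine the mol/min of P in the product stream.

Conversion of V: V consumed = 0.726 × 655 = 475.5 mol/min = 1ξ₁ + 1ξ₂.
Selectivity: 1ξ₁ / (1ξ₂) = 4.36 → ξ₁ = 4.36 ξ₂.
Substitute: (1·4.36 + 1) ξ₂ = 475.5 → ξ₂ = 88.72 mol/min, ξ₁ = 386.8 mol/min.
Outlet amounts (n = n₀ + Σ ν·ξ):
  V: 655 − 1(386.8) − 1(88.72) = 179.5
  R: 0 + 1(386.8) = 386.8
  P: 0 + 1(88.72) = 88.72

88.7 mol/min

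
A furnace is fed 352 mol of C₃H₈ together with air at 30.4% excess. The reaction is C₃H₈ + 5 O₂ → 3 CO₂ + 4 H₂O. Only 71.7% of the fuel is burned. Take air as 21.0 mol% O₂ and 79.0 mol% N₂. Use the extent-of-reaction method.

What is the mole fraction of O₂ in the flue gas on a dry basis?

0.0982

Stoichiometric O₂ = 5 × 352 = 1760 mol; O₂ fed = 1760 × 1.304 = 2295 mol.
N₂ fed = 2295 × 79/21 = 8634 mol.
Fuel reacted = 0.717 × 352 → ξ = 252.4 mol.
Outlet (n = n₀ + ν ξ):
  C₃H₈: 352 − 1(252.4) = 99.62
  O₂: 2295 − 5(252.4) = 1033
  N₂: 8634 (inert)
  CO₂: 0 + 3(252.4) = 757.2
  H₂O: 0 + 4(252.4) = 1010
Dry total = 10520 mol; y_O₂ (dry) = 1033 / 10520 = 0.09817.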